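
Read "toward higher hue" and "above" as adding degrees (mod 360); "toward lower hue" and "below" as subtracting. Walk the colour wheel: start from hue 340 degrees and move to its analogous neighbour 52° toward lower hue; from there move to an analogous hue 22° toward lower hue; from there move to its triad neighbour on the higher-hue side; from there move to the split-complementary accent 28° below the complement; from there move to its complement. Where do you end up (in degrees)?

analog 52° ↓ −52°: 340 − 52 = 288°
analog 22° ↓ −22°: 288 − 22 = 266°
triadic ↑ +120°: 266 + 120 = 386 → 386 − 360 = 26°
split-comp 28° ↓ +152°: 26 + 152 = 178°
complement +180°: 178 + 180 = 358°

358°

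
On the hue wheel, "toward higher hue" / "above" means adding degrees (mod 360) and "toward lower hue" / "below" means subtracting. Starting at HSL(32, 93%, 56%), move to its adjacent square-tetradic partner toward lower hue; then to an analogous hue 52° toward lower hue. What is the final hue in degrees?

250°

square ↓ −90°: 32 − 90 = -58 → -58 + 360 = 302°
analog 52° ↓ −52°: 302 − 52 = 250°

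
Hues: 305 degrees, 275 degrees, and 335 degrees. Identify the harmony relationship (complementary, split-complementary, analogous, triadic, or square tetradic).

analogous

Sort the hues: 275°, 305°, 335°.
Successive gaps around the wheel: 30°, 30°, 300°.
A run of hues at equal small steps (30°) with one large closing gap is an analogous group.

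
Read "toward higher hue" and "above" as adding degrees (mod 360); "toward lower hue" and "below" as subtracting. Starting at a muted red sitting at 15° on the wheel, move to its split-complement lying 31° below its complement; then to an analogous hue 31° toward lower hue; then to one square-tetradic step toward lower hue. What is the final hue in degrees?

+149° (split-comp 31° ↓): 15 + 149 = 164°
−31° (analog 31° ↓): 164 − 31 = 133°
−90° (square ↓): 133 − 90 = 43°

43°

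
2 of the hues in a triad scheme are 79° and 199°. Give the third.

A triad places three hues 120° apart.
The full set through 79° is {79°, 199°, 319°}.
Given {79°, 199°}, the missing hue is 319°.

319°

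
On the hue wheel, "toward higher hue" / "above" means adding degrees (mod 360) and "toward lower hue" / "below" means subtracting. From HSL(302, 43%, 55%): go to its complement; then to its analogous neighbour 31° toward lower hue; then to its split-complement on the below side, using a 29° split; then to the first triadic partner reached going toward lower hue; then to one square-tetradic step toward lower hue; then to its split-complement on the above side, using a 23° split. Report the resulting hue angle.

235°

302 + 180 = 482 → 482 − 360 = 122°   (complement)
122 − 31 = 91°   (analog 31° ↓)
91 + 151 = 242°   (split-comp 29° ↓)
242 − 120 = 122°   (triadic ↓)
122 − 90 = 32°   (square ↓)
32 + 203 = 235°   (split-comp 23° ↑)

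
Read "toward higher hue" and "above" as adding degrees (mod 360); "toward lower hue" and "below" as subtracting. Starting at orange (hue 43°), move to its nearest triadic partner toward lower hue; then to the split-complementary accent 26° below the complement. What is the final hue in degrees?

triadic ↓ −120°: 43 − 120 = -77 → -77 + 360 = 283°
split-comp 26° ↓ +154°: 283 + 154 = 437 → 437 − 360 = 77°

77°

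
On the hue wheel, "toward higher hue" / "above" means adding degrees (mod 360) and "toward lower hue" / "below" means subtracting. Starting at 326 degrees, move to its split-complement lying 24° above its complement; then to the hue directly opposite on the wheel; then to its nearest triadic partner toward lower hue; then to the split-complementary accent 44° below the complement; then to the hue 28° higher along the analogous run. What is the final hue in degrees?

34°

+204° (split-comp 24° ↑): 326 + 204 = 530 → 530 − 360 = 170°
+180° (complement): 170 + 180 = 350°
−120° (triadic ↓): 350 − 120 = 230°
+136° (split-comp 44° ↓): 230 + 136 = 366 → 366 − 360 = 6°
+28° (analog 28° ↑): 6 + 28 = 34°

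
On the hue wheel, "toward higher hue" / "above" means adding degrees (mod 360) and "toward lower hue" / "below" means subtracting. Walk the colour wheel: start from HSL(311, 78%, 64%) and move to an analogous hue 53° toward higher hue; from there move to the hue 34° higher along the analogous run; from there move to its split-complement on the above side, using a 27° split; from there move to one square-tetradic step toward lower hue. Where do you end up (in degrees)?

analog 53° ↑ +53°: 311 + 53 = 364 → 364 − 360 = 4°
analog 34° ↑ +34°: 4 + 34 = 38°
split-comp 27° ↑ +207°: 38 + 207 = 245°
square ↓ −90°: 245 − 90 = 155°

155°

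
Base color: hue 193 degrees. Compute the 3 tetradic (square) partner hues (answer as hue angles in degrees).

A square tetradic scheme places four hues every 90°.
193 + 90 = 283°
193 + 180 = 373 → 373 − 360 = 13°
193 + 270 = 463 → 463 − 360 = 103°

283°, 13°, and 103°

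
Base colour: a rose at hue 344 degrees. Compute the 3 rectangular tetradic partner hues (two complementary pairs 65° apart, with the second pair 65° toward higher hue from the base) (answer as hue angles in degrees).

344 + 65 = 409 → 409 − 360 = 49°
344 + 180 = 524 → 524 − 360 = 164°
344 + 245 = 589 → 589 − 360 = 229°

49°, 164°, 229°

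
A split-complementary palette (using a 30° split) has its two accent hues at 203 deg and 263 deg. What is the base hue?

53°

The accents sit 30° either side of the complement, so the complement is their short-arc midpoint on the wheel.
Short-arc midpoint of 203° and 263°: 233°.
Base is 180° from the complement: 233 − 180 = 53°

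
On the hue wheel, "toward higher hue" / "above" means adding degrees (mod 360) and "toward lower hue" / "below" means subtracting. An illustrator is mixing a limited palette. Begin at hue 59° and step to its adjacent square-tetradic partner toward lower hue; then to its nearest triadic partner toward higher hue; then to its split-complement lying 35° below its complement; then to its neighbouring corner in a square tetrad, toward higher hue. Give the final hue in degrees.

324°

−90° (square ↓): 59 − 90 = -31 → -31 + 360 = 329°
+120° (triadic ↑): 329 + 120 = 449 → 449 − 360 = 89°
+145° (split-comp 35° ↓): 89 + 145 = 234°
+90° (square ↑): 234 + 90 = 324°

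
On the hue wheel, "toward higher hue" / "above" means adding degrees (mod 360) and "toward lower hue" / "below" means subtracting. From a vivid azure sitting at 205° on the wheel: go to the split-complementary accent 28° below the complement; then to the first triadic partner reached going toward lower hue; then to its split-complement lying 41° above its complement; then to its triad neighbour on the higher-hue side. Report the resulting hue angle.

218°

+152° (split-comp 28° ↓): 205 + 152 = 357°
−120° (triadic ↓): 357 − 120 = 237°
+221° (split-comp 41° ↑): 237 + 221 = 458 → 458 − 360 = 98°
+120° (triadic ↑): 98 + 120 = 218°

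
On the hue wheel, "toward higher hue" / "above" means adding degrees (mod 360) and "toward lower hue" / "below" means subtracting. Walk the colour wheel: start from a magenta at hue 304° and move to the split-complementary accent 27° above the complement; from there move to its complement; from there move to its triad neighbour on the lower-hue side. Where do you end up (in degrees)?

211°

+207° (split-comp 27° ↑): 304 + 207 = 511 → 511 − 360 = 151°
+180° (complement): 151 + 180 = 331°
−120° (triadic ↓): 331 − 120 = 211°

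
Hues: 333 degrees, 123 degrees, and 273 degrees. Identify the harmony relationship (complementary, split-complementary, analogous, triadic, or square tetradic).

split-complementary

Sort the hues: 123°, 273°, 333°.
Successive gaps around the wheel: 150°, 60°, 150°.
Two 150° gaps and one 60° gap — a base hue opposite a pair of accents 30° either side of its complement — is the split-complementary pattern.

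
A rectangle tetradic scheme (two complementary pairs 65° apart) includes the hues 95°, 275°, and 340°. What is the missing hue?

160°

A rectangular tetradic uses two complementary pairs 65° apart: offsets 0°, 65°, 180°, 245°.
Among {95°, 275°, 340°}, 95° and 275° are a 180° pair.
The remaining hue 340° needs its own complement: 340 + 180 = 520 → 520 − 360 = 160°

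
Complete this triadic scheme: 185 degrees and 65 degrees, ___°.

A triad places three hues 120° apart.
The full set through 65° is {65°, 185°, 305°}.
Given {65°, 185°}, the missing hue is 305°.

305°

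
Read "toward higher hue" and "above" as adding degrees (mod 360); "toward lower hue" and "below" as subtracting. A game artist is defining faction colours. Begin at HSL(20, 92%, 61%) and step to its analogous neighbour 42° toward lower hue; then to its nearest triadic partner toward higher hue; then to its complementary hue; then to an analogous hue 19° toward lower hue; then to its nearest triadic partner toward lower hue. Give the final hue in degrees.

−42° (analog 42° ↓): 20 − 42 = -22 → -22 + 360 = 338°
+120° (triadic ↑): 338 + 120 = 458 → 458 − 360 = 98°
+180° (complement): 98 + 180 = 278°
−19° (analog 19° ↓): 278 − 19 = 259°
−120° (triadic ↓): 259 − 120 = 139°

139°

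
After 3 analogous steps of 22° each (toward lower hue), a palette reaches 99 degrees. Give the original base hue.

165°

3 steps of 22° (toward lower hue) give a net shift of −66°.
Start = end − shift: 99 + 66 = 165°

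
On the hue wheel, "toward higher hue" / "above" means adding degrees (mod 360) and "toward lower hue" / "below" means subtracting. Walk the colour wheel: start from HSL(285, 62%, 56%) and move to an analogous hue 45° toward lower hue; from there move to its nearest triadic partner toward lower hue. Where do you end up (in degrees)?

analog 45° ↓ −45°: 285 − 45 = 240°
triadic ↓ −120°: 240 − 120 = 120°

120°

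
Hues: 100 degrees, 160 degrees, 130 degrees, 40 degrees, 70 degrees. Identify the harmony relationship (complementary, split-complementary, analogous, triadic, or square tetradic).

analogous

Sort the hues: 40°, 70°, 100°, 130°, 160°.
Successive gaps around the wheel: 30°, 30°, 30°, 30°, 240°.
A run of hues at equal small steps (30°) with one large closing gap is an analogous group.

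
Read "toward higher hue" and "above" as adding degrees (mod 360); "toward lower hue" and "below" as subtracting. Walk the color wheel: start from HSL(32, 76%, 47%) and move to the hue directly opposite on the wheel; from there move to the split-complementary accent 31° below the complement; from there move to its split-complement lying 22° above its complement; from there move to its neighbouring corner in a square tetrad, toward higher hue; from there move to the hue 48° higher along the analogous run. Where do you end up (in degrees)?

+180° (complement): 32 + 180 = 212°
+149° (split-comp 31° ↓): 212 + 149 = 361 → 361 − 360 = 1°
+202° (split-comp 22° ↑): 1 + 202 = 203°
+90° (square ↑): 203 + 90 = 293°
+48° (analog 48° ↑): 293 + 48 = 341°

341°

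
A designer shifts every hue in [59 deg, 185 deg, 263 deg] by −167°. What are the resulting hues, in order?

59 − 167 = -108 → -108 + 360 = 252°
185 − 167 = 18°
263 − 167 = 96°

252°, 18°, 96°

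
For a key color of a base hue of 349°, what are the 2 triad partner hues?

A triad places three hues 120° apart.
349 + 120 = 469 → 469 − 360 = 109°
349 + 240 = 589 → 589 − 360 = 229°

109° and 229°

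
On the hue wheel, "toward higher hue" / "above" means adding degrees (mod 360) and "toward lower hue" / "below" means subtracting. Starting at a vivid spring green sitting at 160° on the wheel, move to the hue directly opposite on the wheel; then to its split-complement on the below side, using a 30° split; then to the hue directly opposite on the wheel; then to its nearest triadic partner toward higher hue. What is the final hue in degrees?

+180° (complement): 160 + 180 = 340°
+150° (split-comp 30° ↓): 340 + 150 = 490 → 490 − 360 = 130°
+180° (complement): 130 + 180 = 310°
+120° (triadic ↑): 310 + 120 = 430 → 430 − 360 = 70°

70°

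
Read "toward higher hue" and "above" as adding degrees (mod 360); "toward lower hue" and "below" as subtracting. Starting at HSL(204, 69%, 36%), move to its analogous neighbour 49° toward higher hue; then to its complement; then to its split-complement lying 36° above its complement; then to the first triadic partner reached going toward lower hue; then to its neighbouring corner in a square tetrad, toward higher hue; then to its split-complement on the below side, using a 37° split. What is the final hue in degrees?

204 + 49 = 253°   (analog 49° ↑)
253 + 180 = 433 → 433 − 360 = 73°   (complement)
73 + 216 = 289°   (split-comp 36° ↑)
289 − 120 = 169°   (triadic ↓)
169 + 90 = 259°   (square ↑)
259 + 143 = 402 → 402 − 360 = 42°   (split-comp 37° ↓)

42°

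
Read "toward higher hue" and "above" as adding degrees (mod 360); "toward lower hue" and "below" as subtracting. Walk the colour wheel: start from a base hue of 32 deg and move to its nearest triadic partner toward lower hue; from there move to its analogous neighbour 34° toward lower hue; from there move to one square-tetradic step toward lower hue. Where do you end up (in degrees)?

32 − 120 = -88 → -88 + 360 = 272°   (triadic ↓)
272 − 34 = 238°   (analog 34° ↓)
238 − 90 = 148°   (square ↓)

148°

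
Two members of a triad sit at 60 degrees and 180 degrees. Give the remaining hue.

300°

A triad spaces three hues 120° apart.
The full set is {60°, 180°, 300°}.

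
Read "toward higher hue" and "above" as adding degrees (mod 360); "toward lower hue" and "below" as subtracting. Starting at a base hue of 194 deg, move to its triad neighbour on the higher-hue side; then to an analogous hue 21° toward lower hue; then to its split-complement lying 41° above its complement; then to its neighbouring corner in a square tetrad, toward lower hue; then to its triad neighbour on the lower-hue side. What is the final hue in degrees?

+120° (triadic ↑): 194 + 120 = 314°
−21° (analog 21° ↓): 314 − 21 = 293°
+221° (split-comp 41° ↑): 293 + 221 = 514 → 514 − 360 = 154°
−90° (square ↓): 154 − 90 = 64°
−120° (triadic ↓): 64 − 120 = -56 → -56 + 360 = 304°

304°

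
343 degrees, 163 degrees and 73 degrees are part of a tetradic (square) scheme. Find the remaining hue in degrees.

A square tetradic scheme places four hues every 90°.
The full set through 73° is {73°, 163°, 253°, 343°}.
Given {73°, 163°, 343°}, the missing hue is 253°.

253°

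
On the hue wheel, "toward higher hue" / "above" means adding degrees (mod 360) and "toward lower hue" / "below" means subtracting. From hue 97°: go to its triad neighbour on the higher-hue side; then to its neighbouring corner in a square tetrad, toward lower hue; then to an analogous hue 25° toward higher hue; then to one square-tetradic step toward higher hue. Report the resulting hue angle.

242°

+120° (triadic ↑): 97 + 120 = 217°
−90° (square ↓): 217 − 90 = 127°
+25° (analog 25° ↑): 127 + 25 = 152°
+90° (square ↑): 152 + 90 = 242°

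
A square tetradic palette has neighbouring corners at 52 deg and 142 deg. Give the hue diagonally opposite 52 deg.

232°

A square tetradic scheme places four hues 90° apart; opposite corners are 180° apart.
52 + 180 = 232°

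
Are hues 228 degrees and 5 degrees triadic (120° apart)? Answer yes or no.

no

Angular distance: |228 − 5| = 223; shorter arc = 360 − 223 = 137°.
Triadic (120° apart) requires 120°.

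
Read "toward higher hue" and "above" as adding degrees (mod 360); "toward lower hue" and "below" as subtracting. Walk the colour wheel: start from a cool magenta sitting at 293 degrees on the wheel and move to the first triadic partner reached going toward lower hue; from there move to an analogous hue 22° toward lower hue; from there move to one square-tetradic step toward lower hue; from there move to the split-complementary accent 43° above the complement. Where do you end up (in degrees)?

284°

293 − 120 = 173°   (triadic ↓)
173 − 22 = 151°   (analog 22° ↓)
151 − 90 = 61°   (square ↓)
61 + 223 = 284°   (split-comp 43° ↑)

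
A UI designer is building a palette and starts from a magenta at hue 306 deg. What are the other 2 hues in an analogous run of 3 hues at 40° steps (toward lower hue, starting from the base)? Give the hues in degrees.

306 − 40 = 266°
306 − 80 = 226°

266° and 226°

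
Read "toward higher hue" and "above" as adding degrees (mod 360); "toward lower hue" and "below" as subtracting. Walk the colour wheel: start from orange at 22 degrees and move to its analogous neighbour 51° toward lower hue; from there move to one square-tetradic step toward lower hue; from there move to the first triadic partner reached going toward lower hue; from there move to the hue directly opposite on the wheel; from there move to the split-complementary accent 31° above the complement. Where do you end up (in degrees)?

152°

analog 51° ↓ −51°: 22 − 51 = -29 → -29 + 360 = 331°
square ↓ −90°: 331 − 90 = 241°
triadic ↓ −120°: 241 − 120 = 121°
complement +180°: 121 + 180 = 301°
split-comp 31° ↑ +211°: 301 + 211 = 512 → 512 − 360 = 152°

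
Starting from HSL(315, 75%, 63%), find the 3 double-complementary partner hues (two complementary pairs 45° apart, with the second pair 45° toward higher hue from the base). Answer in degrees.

0°, 135°, 180°

315 + 45 = 360 → 360 − 360 = 0°
315 + 180 = 495 → 495 − 360 = 135°
315 + 225 = 540 → 540 − 360 = 180°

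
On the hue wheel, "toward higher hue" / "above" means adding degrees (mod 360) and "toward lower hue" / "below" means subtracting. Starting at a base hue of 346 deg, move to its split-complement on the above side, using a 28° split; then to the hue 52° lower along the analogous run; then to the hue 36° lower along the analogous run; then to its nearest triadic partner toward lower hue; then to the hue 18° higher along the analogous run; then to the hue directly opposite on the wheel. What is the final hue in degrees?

184°

346 + 208 = 554 → 554 − 360 = 194°   (split-comp 28° ↑)
194 − 52 = 142°   (analog 52° ↓)
142 − 36 = 106°   (analog 36° ↓)
106 − 120 = -14 → -14 + 360 = 346°   (triadic ↓)
346 + 18 = 364 → 364 − 360 = 4°   (analog 18° ↑)
4 + 180 = 184°   (complement)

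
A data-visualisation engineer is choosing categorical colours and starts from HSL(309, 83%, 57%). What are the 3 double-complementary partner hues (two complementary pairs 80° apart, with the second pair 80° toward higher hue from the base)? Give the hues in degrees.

29°, 129°, 209°

A rectangular tetradic uses two complementary pairs 80° apart: offsets 0°, 80°, 180°, 260°.
309 + 80 = 389 → 389 − 360 = 29°
309 + 180 = 489 → 489 − 360 = 129°
309 + 260 = 569 → 569 − 360 = 209°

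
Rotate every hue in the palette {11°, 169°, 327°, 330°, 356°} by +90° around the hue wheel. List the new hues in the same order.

11 + 90 = 101°
169 + 90 = 259°
327 + 90 = 417 → 417 − 360 = 57°
330 + 90 = 420 → 420 − 360 = 60°
356 + 90 = 446 → 446 − 360 = 86°

101°, 259°, 57°, 60°, 86°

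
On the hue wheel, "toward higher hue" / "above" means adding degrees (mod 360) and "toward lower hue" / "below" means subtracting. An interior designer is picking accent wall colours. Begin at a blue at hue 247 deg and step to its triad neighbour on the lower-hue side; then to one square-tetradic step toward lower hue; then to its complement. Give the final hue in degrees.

217°

247 − 120 = 127°   (triadic ↓)
127 − 90 = 37°   (square ↓)
37 + 180 = 217°   (complement)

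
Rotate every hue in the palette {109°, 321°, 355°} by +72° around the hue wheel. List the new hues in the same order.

109 + 72 = 181°
321 + 72 = 393 → 393 − 360 = 33°
355 + 72 = 427 → 427 − 360 = 67°

181°, 33°, 67°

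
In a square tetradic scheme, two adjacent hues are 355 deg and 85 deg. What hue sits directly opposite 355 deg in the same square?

175°

A square tetradic scheme places four hues 90° apart; opposite corners are 180° apart.
355 + 180 = 535 → 535 − 360 = 175°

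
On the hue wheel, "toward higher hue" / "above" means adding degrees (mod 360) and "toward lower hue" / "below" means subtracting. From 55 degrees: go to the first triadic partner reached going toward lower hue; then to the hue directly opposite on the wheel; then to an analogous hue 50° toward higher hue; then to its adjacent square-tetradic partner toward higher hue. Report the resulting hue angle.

−120° (triadic ↓): 55 − 120 = -65 → -65 + 360 = 295°
+180° (complement): 295 + 180 = 475 → 475 − 360 = 115°
+50° (analog 50° ↑): 115 + 50 = 165°
+90° (square ↑): 165 + 90 = 255°

255°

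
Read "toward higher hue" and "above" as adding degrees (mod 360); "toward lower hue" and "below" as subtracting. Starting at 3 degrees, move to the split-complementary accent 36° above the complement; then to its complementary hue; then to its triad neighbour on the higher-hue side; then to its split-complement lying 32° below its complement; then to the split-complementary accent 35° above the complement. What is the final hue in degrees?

+216° (split-comp 36° ↑): 3 + 216 = 219°
+180° (complement): 219 + 180 = 399 → 399 − 360 = 39°
+120° (triadic ↑): 39 + 120 = 159°
+148° (split-comp 32° ↓): 159 + 148 = 307°
+215° (split-comp 35° ↑): 307 + 215 = 522 → 522 − 360 = 162°

162°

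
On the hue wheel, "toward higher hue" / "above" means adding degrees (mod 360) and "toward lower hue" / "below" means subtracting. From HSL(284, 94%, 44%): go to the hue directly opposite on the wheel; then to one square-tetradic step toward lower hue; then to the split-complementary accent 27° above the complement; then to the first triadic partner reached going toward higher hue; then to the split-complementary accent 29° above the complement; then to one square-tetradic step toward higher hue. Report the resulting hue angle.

+180° (complement): 284 + 180 = 464 → 464 − 360 = 104°
−90° (square ↓): 104 − 90 = 14°
+207° (split-comp 27° ↑): 14 + 207 = 221°
+120° (triadic ↑): 221 + 120 = 341°
+209° (split-comp 29° ↑): 341 + 209 = 550 → 550 − 360 = 190°
+90° (square ↑): 190 + 90 = 280°

280°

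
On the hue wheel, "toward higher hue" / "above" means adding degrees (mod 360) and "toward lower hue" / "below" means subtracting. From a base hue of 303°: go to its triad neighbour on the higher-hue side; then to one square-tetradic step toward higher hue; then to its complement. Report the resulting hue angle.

333°

+120° (triadic ↑): 303 + 120 = 423 → 423 − 360 = 63°
+90° (square ↑): 63 + 90 = 153°
+180° (complement): 153 + 180 = 333°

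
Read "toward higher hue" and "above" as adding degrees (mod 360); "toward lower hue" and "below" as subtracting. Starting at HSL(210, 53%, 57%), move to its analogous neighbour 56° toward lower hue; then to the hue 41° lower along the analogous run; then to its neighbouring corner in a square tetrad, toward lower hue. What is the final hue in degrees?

analog 56° ↓ −56°: 210 − 56 = 154°
analog 41° ↓ −41°: 154 − 41 = 113°
square ↓ −90°: 113 − 90 = 23°

23°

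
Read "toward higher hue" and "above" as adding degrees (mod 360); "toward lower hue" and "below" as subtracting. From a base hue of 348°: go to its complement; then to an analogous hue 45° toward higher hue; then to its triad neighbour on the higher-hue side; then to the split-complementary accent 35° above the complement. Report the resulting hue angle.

complement +180°: 348 + 180 = 528 → 528 − 360 = 168°
analog 45° ↑ +45°: 168 + 45 = 213°
triadic ↑ +120°: 213 + 120 = 333°
split-comp 35° ↑ +215°: 333 + 215 = 548 → 548 − 360 = 188°

188°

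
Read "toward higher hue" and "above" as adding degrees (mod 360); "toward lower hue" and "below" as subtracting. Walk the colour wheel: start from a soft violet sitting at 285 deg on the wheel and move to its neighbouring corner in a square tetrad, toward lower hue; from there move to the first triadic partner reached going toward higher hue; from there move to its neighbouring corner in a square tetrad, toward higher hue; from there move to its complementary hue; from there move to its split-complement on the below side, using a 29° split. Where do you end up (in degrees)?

square ↓ −90°: 285 − 90 = 195°
triadic ↑ +120°: 195 + 120 = 315°
square ↑ +90°: 315 + 90 = 405 → 405 − 360 = 45°
complement +180°: 45 + 180 = 225°
split-comp 29° ↓ +151°: 225 + 151 = 376 → 376 − 360 = 16°

16°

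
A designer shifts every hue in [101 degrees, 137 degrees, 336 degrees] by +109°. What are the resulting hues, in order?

101 + 109 = 210°
137 + 109 = 246°
336 + 109 = 445 → 445 − 360 = 85°

210°, 246°, 85°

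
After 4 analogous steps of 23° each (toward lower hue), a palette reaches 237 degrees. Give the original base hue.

4 steps of 23° (toward lower hue) give a net shift of −92°.
Start = end − shift: 237 + 92 = 329°

329°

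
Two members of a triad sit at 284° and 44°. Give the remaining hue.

164°

A triad spaces three hues 120° apart.
The full set is {44°, 164°, 284°}.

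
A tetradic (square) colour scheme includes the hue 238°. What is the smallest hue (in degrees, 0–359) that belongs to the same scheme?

58°

A square tetradic scheme places four hues every 90°.
The full set through 238° is {58°, 148°, 238°, 328°}.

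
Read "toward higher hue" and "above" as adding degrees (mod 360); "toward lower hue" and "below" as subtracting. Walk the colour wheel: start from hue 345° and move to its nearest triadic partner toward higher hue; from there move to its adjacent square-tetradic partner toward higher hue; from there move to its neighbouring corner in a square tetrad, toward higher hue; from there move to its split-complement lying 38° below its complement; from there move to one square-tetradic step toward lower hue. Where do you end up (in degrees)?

+120° (triadic ↑): 345 + 120 = 465 → 465 − 360 = 105°
+90° (square ↑): 105 + 90 = 195°
+90° (square ↑): 195 + 90 = 285°
+142° (split-comp 38° ↓): 285 + 142 = 427 → 427 − 360 = 67°
−90° (square ↓): 67 − 90 = -23 → -23 + 360 = 337°

337°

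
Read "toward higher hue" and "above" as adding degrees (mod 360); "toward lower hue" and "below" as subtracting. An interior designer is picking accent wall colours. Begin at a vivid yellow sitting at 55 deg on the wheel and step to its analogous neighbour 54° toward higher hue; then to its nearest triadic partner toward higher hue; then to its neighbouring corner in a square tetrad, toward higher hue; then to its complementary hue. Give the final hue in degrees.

139°

analog 54° ↑ +54°: 55 + 54 = 109°
triadic ↑ +120°: 109 + 120 = 229°
square ↑ +90°: 229 + 90 = 319°
complement +180°: 319 + 180 = 499 → 499 − 360 = 139°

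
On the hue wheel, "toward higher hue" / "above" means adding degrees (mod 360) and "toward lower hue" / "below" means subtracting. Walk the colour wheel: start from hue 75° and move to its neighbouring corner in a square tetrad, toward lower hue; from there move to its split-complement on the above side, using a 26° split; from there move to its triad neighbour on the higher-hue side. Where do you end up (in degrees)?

311°

square ↓ −90°: 75 − 90 = -15 → -15 + 360 = 345°
split-comp 26° ↑ +206°: 345 + 206 = 551 → 551 − 360 = 191°
triadic ↑ +120°: 191 + 120 = 311°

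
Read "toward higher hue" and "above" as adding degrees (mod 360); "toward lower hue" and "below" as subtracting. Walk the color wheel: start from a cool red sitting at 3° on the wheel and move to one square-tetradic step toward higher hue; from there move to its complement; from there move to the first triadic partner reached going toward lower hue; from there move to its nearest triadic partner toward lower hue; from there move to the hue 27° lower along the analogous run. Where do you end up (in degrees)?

square ↑ +90°: 3 + 90 = 93°
complement +180°: 93 + 180 = 273°
triadic ↓ −120°: 273 − 120 = 153°
triadic ↓ −120°: 153 − 120 = 33°
analog 27° ↓ −27°: 33 − 27 = 6°

6°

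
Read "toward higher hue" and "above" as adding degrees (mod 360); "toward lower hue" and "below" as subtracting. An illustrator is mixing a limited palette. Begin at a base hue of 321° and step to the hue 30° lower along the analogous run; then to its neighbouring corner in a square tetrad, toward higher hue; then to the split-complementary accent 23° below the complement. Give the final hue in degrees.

178°

−30° (analog 30° ↓): 321 − 30 = 291°
+90° (square ↑): 291 + 90 = 381 → 381 − 360 = 21°
+157° (split-comp 23° ↓): 21 + 157 = 178°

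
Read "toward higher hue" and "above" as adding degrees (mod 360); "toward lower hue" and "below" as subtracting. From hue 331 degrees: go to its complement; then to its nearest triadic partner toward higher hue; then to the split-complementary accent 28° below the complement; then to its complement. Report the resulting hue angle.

243°

331 + 180 = 511 → 511 − 360 = 151°   (complement)
151 + 120 = 271°   (triadic ↑)
271 + 152 = 423 → 423 − 360 = 63°   (split-comp 28° ↓)
63 + 180 = 243°   (complement)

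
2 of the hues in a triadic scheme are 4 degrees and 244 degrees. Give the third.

A triad places three hues 120° apart.
The full set through 4° is {4°, 124°, 244°}.
Given {4°, 244°}, the missing hue is 124°.

124°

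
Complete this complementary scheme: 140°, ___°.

320°

The complement sits 180° across the wheel.
The full set through 140° is {140°, 320°}.
Given {140°}, the missing hue is 320°.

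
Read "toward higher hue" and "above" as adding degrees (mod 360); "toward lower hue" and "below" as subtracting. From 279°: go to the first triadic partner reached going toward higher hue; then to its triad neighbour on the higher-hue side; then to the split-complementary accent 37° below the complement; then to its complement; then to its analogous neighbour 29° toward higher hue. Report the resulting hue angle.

151°

279 + 120 = 399 → 399 − 360 = 39°   (triadic ↑)
39 + 120 = 159°   (triadic ↑)
159 + 143 = 302°   (split-comp 37° ↓)
302 + 180 = 482 → 482 − 360 = 122°   (complement)
122 + 29 = 151°   (analog 29° ↑)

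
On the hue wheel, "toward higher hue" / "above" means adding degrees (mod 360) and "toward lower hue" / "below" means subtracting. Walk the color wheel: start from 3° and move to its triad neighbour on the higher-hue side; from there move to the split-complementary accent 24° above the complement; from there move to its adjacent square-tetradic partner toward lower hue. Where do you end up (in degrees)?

3 + 120 = 123°   (triadic ↑)
123 + 204 = 327°   (split-comp 24° ↑)
327 − 90 = 237°   (square ↓)

237°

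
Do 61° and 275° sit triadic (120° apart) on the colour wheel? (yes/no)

Angular distance: |61 − 275| = 214; shorter arc = 360 − 214 = 146°.
Triadic (120° apart) requires 120°.

no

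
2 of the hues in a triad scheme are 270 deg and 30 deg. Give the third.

150°

A triad places three hues 120° apart.
The full set through 30° is {30°, 150°, 270°}.
Given {30°, 270°}, the missing hue is 150°.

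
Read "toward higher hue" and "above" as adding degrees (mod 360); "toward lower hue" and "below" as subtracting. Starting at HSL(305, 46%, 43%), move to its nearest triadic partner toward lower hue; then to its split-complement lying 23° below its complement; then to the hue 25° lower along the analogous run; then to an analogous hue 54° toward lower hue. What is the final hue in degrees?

263°

triadic ↓ −120°: 305 − 120 = 185°
split-comp 23° ↓ +157°: 185 + 157 = 342°
analog 25° ↓ −25°: 342 − 25 = 317°
analog 54° ↓ −54°: 317 − 54 = 263°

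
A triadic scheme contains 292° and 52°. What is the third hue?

172°

A triad spaces three hues 120° apart.
The full set is {52°, 172°, 292°}.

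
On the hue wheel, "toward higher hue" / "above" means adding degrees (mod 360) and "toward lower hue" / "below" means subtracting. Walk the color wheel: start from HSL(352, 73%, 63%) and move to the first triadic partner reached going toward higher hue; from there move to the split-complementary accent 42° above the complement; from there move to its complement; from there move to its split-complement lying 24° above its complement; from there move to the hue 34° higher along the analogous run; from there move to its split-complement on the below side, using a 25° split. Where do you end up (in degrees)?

triadic ↑ +120°: 352 + 120 = 472 → 472 − 360 = 112°
split-comp 42° ↑ +222°: 112 + 222 = 334°
complement +180°: 334 + 180 = 514 → 514 − 360 = 154°
split-comp 24° ↑ +204°: 154 + 204 = 358°
analog 34° ↑ +34°: 358 + 34 = 392 → 392 − 360 = 32°
split-comp 25° ↓ +155°: 32 + 155 = 187°

187°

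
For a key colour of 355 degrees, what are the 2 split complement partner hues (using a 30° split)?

Split-complementary hues sit 30° either side of the complement.
Complement of 355 degrees: 355 + 180 = 535 → 535 − 360 = 175°
175 − 30 = 145°
175 + 30 = 205°

145° and 205°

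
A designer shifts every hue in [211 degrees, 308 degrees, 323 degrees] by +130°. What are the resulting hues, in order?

211 + 130 = 341°
308 + 130 = 438 → 438 − 360 = 78°
323 + 130 = 453 → 453 − 360 = 93°

341°, 78°, 93°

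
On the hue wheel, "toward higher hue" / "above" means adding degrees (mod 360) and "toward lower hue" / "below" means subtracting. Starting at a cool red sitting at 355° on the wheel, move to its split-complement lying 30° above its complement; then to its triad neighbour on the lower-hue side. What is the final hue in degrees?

85°

355 + 210 = 565 → 565 − 360 = 205°   (split-comp 30° ↑)
205 − 120 = 85°   (triadic ↓)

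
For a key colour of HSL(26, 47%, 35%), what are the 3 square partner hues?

116°, 206°, and 296°

A square tetradic scheme places four hues every 90°.
26 + 90 = 116°
26 + 180 = 206°
26 + 270 = 296°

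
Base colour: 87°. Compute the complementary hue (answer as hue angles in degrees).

267°

87 + 180 = 267°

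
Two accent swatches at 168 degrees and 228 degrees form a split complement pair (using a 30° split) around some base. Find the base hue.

18°

The accents sit 30° either side of the complement, so the complement is their short-arc midpoint on the wheel.
Short-arc midpoint of 168° and 228°: 198°.
Base is 180° from the complement: 198 − 180 = 18°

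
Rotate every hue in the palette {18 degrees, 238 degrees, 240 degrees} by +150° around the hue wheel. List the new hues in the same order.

18 + 150 = 168°
238 + 150 = 388 → 388 − 360 = 28°
240 + 150 = 390 → 390 − 360 = 30°

168°, 28°, 30°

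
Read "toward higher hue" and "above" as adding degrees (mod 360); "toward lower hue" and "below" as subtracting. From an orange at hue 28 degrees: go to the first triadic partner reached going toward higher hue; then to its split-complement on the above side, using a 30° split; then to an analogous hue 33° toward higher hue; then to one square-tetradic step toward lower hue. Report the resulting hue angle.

+120° (triadic ↑): 28 + 120 = 148°
+210° (split-comp 30° ↑): 148 + 210 = 358°
+33° (analog 33° ↑): 358 + 33 = 391 → 391 − 360 = 31°
−90° (square ↓): 31 − 90 = -59 → -59 + 360 = 301°

301°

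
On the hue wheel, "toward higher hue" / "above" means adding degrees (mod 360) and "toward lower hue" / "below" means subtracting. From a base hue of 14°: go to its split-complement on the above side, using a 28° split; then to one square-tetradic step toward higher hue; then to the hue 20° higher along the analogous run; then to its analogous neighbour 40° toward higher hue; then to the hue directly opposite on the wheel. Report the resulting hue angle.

+208° (split-comp 28° ↑): 14 + 208 = 222°
+90° (square ↑): 222 + 90 = 312°
+20° (analog 20° ↑): 312 + 20 = 332°
+40° (analog 40° ↑): 332 + 40 = 372 → 372 − 360 = 12°
+180° (complement): 12 + 180 = 192°

192°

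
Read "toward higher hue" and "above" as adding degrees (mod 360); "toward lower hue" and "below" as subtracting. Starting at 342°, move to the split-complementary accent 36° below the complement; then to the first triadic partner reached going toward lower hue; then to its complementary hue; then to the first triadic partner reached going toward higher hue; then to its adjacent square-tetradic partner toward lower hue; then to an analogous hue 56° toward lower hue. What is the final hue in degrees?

160°

split-comp 36° ↓ +144°: 342 + 144 = 486 → 486 − 360 = 126°
triadic ↓ −120°: 126 − 120 = 6°
complement +180°: 6 + 180 = 186°
triadic ↑ +120°: 186 + 120 = 306°
square ↓ −90°: 306 − 90 = 216°
analog 56° ↓ −56°: 216 − 56 = 160°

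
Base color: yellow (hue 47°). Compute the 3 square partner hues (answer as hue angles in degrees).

A square tetradic scheme places four hues every 90°.
47 + 90 = 137°
47 + 180 = 227°
47 + 270 = 317°

137°, 227° and 317°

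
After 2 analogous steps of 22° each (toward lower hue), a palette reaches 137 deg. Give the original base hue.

181°

2 steps of 22° (toward lower hue) give a net shift of −44°.
Start = end − shift: 137 + 44 = 181°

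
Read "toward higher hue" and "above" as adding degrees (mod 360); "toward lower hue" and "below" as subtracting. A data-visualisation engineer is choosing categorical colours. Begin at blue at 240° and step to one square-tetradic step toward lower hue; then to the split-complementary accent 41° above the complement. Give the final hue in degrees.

11°

−90° (square ↓): 240 − 90 = 150°
+221° (split-comp 41° ↑): 150 + 221 = 371 → 371 − 360 = 11°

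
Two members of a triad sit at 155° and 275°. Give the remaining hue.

35°

A triad spaces three hues 120° apart.
The full set is {35°, 155°, 275°}.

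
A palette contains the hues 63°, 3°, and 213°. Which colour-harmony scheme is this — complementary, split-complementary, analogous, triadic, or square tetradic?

Sort the hues: 3°, 63°, 213°.
Successive gaps around the wheel: 60°, 150°, 150°.
Two 150° gaps and one 60° gap — a base hue opposite a pair of accents 30° either side of its complement — is the split-complementary pattern.

split-complementary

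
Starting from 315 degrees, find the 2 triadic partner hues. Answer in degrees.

A triad places three hues 120° apart.
315 + 120 = 435 → 435 − 360 = 75°
315 + 240 = 555 → 555 − 360 = 195°

75° and 195°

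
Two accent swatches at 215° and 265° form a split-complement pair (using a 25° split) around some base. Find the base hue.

60°

The accents sit 25° either side of the complement, so the complement is their short-arc midpoint on the wheel.
Short-arc midpoint of 215° and 265°: 240°.
Base is 180° from the complement: 240 − 180 = 60°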